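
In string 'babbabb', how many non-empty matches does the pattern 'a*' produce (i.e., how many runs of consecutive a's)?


Pattern 'a*' matches zero or more a's. We want non-empty runs of consecutive a's.
String: 'babbabb'
Walking through the string to find runs of a's:
  Run 1: positions 1-1 -> 'a'
  Run 2: positions 4-4 -> 'a'
Non-empty runs found: ['a', 'a']
Count: 2

2


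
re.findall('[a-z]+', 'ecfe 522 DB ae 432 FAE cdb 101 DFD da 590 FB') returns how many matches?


Pattern '[a-z]+' finds one or more lowercase letters.
Text: 'ecfe 522 DB ae 432 FAE cdb 101 DFD da 590 FB'
Scanning for matches:
  Match 1: 'ecfe'
  Match 2: 'ae'
  Match 3: 'cdb'
  Match 4: 'da'
Total matches: 4

4


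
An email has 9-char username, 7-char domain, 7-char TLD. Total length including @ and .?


An email address has format: username@domain.tld
Username length: 9
'@' character: 1
Domain length: 7
'.' character: 1
TLD length: 7
Total = 9 + 1 + 7 + 1 + 7 = 25

25


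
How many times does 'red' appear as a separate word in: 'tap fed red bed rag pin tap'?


Scanning each word for exact match 'red':
  Word 1: 'tap' -> no
  Word 2: 'fed' -> no
  Word 3: 'red' -> MATCH
  Word 4: 'bed' -> no
  Word 5: 'rag' -> no
  Word 6: 'pin' -> no
  Word 7: 'tap' -> no
Total matches: 1

1


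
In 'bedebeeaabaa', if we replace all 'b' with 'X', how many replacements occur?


re.sub('b', 'X', text) replaces every occurrence of 'b' with 'X'.
Text: 'bedebeeaabaa'
Scanning for 'b':
  pos 0: 'b' -> replacement #1
  pos 4: 'b' -> replacement #2
  pos 9: 'b' -> replacement #3
Total replacements: 3

3


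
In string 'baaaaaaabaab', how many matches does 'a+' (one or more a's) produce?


Pattern 'a+' matches one or more consecutive a's.
String: 'baaaaaaabaab'
Scanning for runs of a:
  Match 1: 'aaaaaaa' (length 7)
  Match 2: 'aa' (length 2)
Total matches: 2

2


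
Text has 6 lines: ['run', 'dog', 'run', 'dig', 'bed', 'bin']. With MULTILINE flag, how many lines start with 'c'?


With MULTILINE flag, ^ matches the start of each line.
Lines: ['run', 'dog', 'run', 'dig', 'bed', 'bin']
Checking which lines start with 'c':
  Line 1: 'run' -> no
  Line 2: 'dog' -> no
  Line 3: 'run' -> no
  Line 4: 'dig' -> no
  Line 5: 'bed' -> no
  Line 6: 'bin' -> no
Matching lines: []
Count: 0

0


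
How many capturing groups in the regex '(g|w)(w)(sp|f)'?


To count capturing groups, count each '(' that starts a group.
Pattern: '(g|w)(w)(sp|f)'
Walking through the pattern:
  Position 0: '(' -> group #1
  Position 5: '(' -> group #2
  Position 8: '(' -> group #3
Total capturing groups: 3

3


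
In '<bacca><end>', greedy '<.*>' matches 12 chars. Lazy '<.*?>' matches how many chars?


Greedy '<.*>' tries to match as MUCH as possible.
Lazy '<.*?>' tries to match as LITTLE as possible.

String: '<bacca><end>'
Greedy '<.*>' starts at first '<' and extends to the LAST '>': '<bacca><end>' (12 chars)
Lazy '<.*?>' starts at first '<' and stops at the FIRST '>': '<bacca>' (7 chars)

7


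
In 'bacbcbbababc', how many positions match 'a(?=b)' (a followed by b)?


Lookahead 'a(?=b)' matches 'a' only when followed by 'b'.
String: 'bacbcbbababc'
Checking each position where char is 'a':
  pos 1: 'a' -> no (next='c')
  pos 7: 'a' -> MATCH (next='b')
  pos 9: 'a' -> MATCH (next='b')
Matching positions: [7, 9]
Count: 2

2


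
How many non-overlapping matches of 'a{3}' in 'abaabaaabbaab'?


Pattern 'a{3}' matches exactly 3 consecutive a's (greedy, non-overlapping).
String: 'abaabaaabbaab'
Scanning for runs of a's:
  Run at pos 0: 'a' (length 1) -> 0 match(es)
  Run at pos 2: 'aa' (length 2) -> 0 match(es)
  Run at pos 5: 'aaa' (length 3) -> 1 match(es)
  Run at pos 10: 'aa' (length 2) -> 0 match(es)
Matches found: ['aaa']
Total: 1

1


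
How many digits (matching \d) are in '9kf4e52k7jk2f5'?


\d matches any digit 0-9.
Scanning '9kf4e52k7jk2f5':
  pos 0: '9' -> DIGIT
  pos 3: '4' -> DIGIT
  pos 5: '5' -> DIGIT
  pos 6: '2' -> DIGIT
  pos 8: '7' -> DIGIT
  pos 11: '2' -> DIGIT
  pos 13: '5' -> DIGIT
Digits found: ['9', '4', '5', '2', '7', '2', '5']
Total: 7

7


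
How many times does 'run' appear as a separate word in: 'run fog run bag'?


Scanning each word for exact match 'run':
  Word 1: 'run' -> MATCH
  Word 2: 'fog' -> no
  Word 3: 'run' -> MATCH
  Word 4: 'bag' -> no
Total matches: 2

2


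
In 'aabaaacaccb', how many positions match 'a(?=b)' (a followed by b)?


Lookahead 'a(?=b)' matches 'a' only when followed by 'b'.
String: 'aabaaacaccb'
Checking each position where char is 'a':
  pos 0: 'a' -> no (next='a')
  pos 1: 'a' -> MATCH (next='b')
  pos 3: 'a' -> no (next='a')
  pos 4: 'a' -> no (next='a')
  pos 5: 'a' -> no (next='c')
  pos 7: 'a' -> no (next='c')
Matching positions: [1]
Count: 1

1


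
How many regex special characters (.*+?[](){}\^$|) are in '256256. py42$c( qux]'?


Regex special characters are: . * + ? [ ] ( ) { } \ ^ $ |
Scanning '256256. py42$c( qux]':
  pos 6: '.' -> SPECIAL
  pos 12: '$' -> SPECIAL
  pos 14: '(' -> SPECIAL
  pos 19: ']' -> SPECIAL
Special chars found: ['.', '$', '(', ']']
Total: 4

4


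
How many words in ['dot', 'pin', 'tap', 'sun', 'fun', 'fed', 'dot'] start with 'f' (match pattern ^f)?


Pattern ^f anchors to start of word. Check which words begin with 'f':
  'dot' -> no
  'pin' -> no
  'tap' -> no
  'sun' -> no
  'fun' -> MATCH (starts with 'f')
  'fed' -> MATCH (starts with 'f')
  'dot' -> no
Matching words: ['fun', 'fed']
Count: 2

2


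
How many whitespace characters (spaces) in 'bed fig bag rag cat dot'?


\s matches whitespace characters (spaces, tabs, etc.).
Text: 'bed fig bag rag cat dot'
This text has 6 words separated by spaces.
Number of spaces = number of words - 1 = 6 - 1 = 5

5


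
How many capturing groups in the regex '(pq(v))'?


To count capturing groups, count each '(' that starts a group.
Pattern: '(pq(v))'
Walking through the pattern:
  Position 0: '(' -> group #1
  Position 3: '(' -> group #2
Total capturing groups: 2

2


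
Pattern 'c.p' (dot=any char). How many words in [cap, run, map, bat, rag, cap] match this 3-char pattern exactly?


Pattern 'c.p' means: starts with 'c', any single char, ends with 'p'.
Checking each word (must be exactly 3 chars):
  'cap' (len=3): MATCH
  'run' (len=3): no
  'map' (len=3): no
  'bat' (len=3): no
  'rag' (len=3): no
  'cap' (len=3): MATCH
Matching words: ['cap', 'cap']
Total: 2

2


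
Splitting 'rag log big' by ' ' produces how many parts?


Splitting by ' ' breaks the string at each occurrence of the separator.
Text: 'rag log big'
Parts after split:
  Part 1: 'rag'
  Part 2: 'log'
  Part 3: 'big'
Total parts: 3

3


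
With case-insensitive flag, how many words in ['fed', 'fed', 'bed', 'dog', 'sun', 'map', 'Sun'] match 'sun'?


Case-insensitive matching: compare each word's lowercase form to 'sun'.
  'fed' -> lower='fed' -> no
  'fed' -> lower='fed' -> no
  'bed' -> lower='bed' -> no
  'dog' -> lower='dog' -> no
  'sun' -> lower='sun' -> MATCH
  'map' -> lower='map' -> no
  'Sun' -> lower='sun' -> MATCH
Matches: ['sun', 'Sun']
Count: 2

2


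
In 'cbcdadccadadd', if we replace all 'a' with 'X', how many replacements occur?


re.sub('a', 'X', text) replaces every occurrence of 'a' with 'X'.
Text: 'cbcdadccadadd'
Scanning for 'a':
  pos 4: 'a' -> replacement #1
  pos 8: 'a' -> replacement #2
  pos 10: 'a' -> replacement #3
Total replacements: 3

3


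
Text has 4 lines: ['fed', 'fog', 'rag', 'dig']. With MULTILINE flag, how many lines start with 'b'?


With MULTILINE flag, ^ matches the start of each line.
Lines: ['fed', 'fog', 'rag', 'dig']
Checking which lines start with 'b':
  Line 1: 'fed' -> no
  Line 2: 'fog' -> no
  Line 3: 'rag' -> no
  Line 4: 'dig' -> no
Matching lines: []
Count: 0

0


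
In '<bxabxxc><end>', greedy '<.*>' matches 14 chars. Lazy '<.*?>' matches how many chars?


Greedy '<.*>' tries to match as MUCH as possible.
Lazy '<.*?>' tries to match as LITTLE as possible.

String: '<bxabxxc><end>'
Greedy '<.*>' starts at first '<' and extends to the LAST '>': '<bxabxxc><end>' (14 chars)
Lazy '<.*?>' starts at first '<' and stops at the FIRST '>': '<bxabxxc>' (9 chars)

9


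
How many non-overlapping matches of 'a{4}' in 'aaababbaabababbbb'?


Pattern 'a{4}' matches exactly 4 consecutive a's (greedy, non-overlapping).
String: 'aaababbaabababbbb'
Scanning for runs of a's:
  Run at pos 0: 'aaa' (length 3) -> 0 match(es)
  Run at pos 4: 'a' (length 1) -> 0 match(es)
  Run at pos 7: 'aa' (length 2) -> 0 match(es)
  Run at pos 10: 'a' (length 1) -> 0 match(es)
  Run at pos 12: 'a' (length 1) -> 0 match(es)
Matches found: []
Total: 0

0


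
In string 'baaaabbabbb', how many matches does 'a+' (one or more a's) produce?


Pattern 'a+' matches one or more consecutive a's.
String: 'baaaabbabbb'
Scanning for runs of a:
  Match 1: 'aaaa' (length 4)
  Match 2: 'a' (length 1)
Total matches: 2

2


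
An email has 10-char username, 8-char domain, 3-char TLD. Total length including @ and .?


An email address has format: username@domain.tld
Username length: 10
'@' character: 1
Domain length: 8
'.' character: 1
TLD length: 3
Total = 10 + 1 + 8 + 1 + 3 = 23

23


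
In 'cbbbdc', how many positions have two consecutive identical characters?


Looking for consecutive identical characters in 'cbbbdc':
  pos 0-1: 'c' vs 'b' -> different
  pos 1-2: 'b' vs 'b' -> MATCH ('bb')
  pos 2-3: 'b' vs 'b' -> MATCH ('bb')
  pos 3-4: 'b' vs 'd' -> different
  pos 4-5: 'd' vs 'c' -> different
Consecutive identical pairs: ['bb', 'bb']
Count: 2

2


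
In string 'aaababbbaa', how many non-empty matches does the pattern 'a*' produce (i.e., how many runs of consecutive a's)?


Pattern 'a*' matches zero or more a's. We want non-empty runs of consecutive a's.
String: 'aaababbbaa'
Walking through the string to find runs of a's:
  Run 1: positions 0-2 -> 'aaa'
  Run 2: positions 4-4 -> 'a'
  Run 3: positions 8-9 -> 'aa'
Non-empty runs found: ['aaa', 'a', 'aa']
Count: 3

3


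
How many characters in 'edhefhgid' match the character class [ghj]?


Character class [ghj] matches any of: {g, h, j}
Scanning string 'edhefhgid' character by character:
  pos 0: 'e' -> no
  pos 1: 'd' -> no
  pos 2: 'h' -> MATCH
  pos 3: 'e' -> no
  pos 4: 'f' -> no
  pos 5: 'h' -> MATCH
  pos 6: 'g' -> MATCH
  pos 7: 'i' -> no
  pos 8: 'd' -> no
Total matches: 3

3


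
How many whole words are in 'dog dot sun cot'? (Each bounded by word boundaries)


Word boundaries (\b) mark the start/end of each word.
Text: 'dog dot sun cot'
Splitting by whitespace:
  Word 1: 'dog'
  Word 2: 'dot'
  Word 3: 'sun'
  Word 4: 'cot'
Total whole words: 4

4


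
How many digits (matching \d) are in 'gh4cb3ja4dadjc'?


\d matches any digit 0-9.
Scanning 'gh4cb3ja4dadjc':
  pos 2: '4' -> DIGIT
  pos 5: '3' -> DIGIT
  pos 8: '4' -> DIGIT
Digits found: ['4', '3', '4']
Total: 3

3


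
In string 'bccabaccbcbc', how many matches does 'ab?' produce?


Pattern 'ab?' matches 'a' optionally followed by 'b'.
String: 'bccabaccbcbc'
Scanning left to right for 'a' then checking next char:
  Match 1: 'ab' (a followed by b)
  Match 2: 'a' (a not followed by b)
Total matches: 2

2


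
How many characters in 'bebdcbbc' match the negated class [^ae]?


Negated class [^ae] matches any char NOT in {a, e}
Scanning 'bebdcbbc':
  pos 0: 'b' -> MATCH
  pos 1: 'e' -> no (excluded)
  pos 2: 'b' -> MATCH
  pos 3: 'd' -> MATCH
  pos 4: 'c' -> MATCH
  pos 5: 'b' -> MATCH
  pos 6: 'b' -> MATCH
  pos 7: 'c' -> MATCH
Total matches: 7

7


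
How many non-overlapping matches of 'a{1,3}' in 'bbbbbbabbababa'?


Pattern 'a{1,3}' matches between 1 and 3 consecutive a's (greedy).
String: 'bbbbbbabbababa'
Finding runs of a's and applying greedy matching:
  Run at pos 6: 'a' (length 1)
  Run at pos 9: 'a' (length 1)
  Run at pos 11: 'a' (length 1)
  Run at pos 13: 'a' (length 1)
Matches: ['a', 'a', 'a', 'a']
Count: 4

4


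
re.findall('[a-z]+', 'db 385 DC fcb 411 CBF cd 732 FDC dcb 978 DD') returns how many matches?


Pattern '[a-z]+' finds one or more lowercase letters.
Text: 'db 385 DC fcb 411 CBF cd 732 FDC dcb 978 DD'
Scanning for matches:
  Match 1: 'db'
  Match 2: 'fcb'
  Match 3: 'cd'
  Match 4: 'dcb'
Total matches: 4

4


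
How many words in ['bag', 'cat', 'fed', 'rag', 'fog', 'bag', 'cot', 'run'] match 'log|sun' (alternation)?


Alternation 'log|sun' matches either 'log' or 'sun'.
Checking each word:
  'bag' -> no
  'cat' -> no
  'fed' -> no
  'rag' -> no
  'fog' -> no
  'bag' -> no
  'cot' -> no
  'run' -> no
Matches: []
Count: 0

0


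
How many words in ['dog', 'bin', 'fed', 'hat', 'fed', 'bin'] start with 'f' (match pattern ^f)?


Pattern ^f anchors to start of word. Check which words begin with 'f':
  'dog' -> no
  'bin' -> no
  'fed' -> MATCH (starts with 'f')
  'hat' -> no
  'fed' -> MATCH (starts with 'f')
  'bin' -> no
Matching words: ['fed', 'fed']
Count: 2

2


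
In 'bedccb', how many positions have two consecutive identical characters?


Looking for consecutive identical characters in 'bedccb':
  pos 0-1: 'b' vs 'e' -> different
  pos 1-2: 'e' vs 'd' -> different
  pos 2-3: 'd' vs 'c' -> different
  pos 3-4: 'c' vs 'c' -> MATCH ('cc')
  pos 4-5: 'c' vs 'b' -> different
Consecutive identical pairs: ['cc']
Count: 1

1


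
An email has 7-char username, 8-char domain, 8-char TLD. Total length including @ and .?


An email address has format: username@domain.tld
Username length: 7
'@' character: 1
Domain length: 8
'.' character: 1
TLD length: 8
Total = 7 + 1 + 8 + 1 + 8 = 25

25


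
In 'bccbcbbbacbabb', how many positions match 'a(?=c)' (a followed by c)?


Lookahead 'a(?=c)' matches 'a' only when followed by 'c'.
String: 'bccbcbbbacbabb'
Checking each position where char is 'a':
  pos 8: 'a' -> MATCH (next='c')
  pos 11: 'a' -> no (next='b')
Matching positions: [8]
Count: 1

1


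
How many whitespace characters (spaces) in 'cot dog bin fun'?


\s matches whitespace characters (spaces, tabs, etc.).
Text: 'cot dog bin fun'
This text has 4 words separated by spaces.
Number of spaces = number of words - 1 = 4 - 1 = 3

3


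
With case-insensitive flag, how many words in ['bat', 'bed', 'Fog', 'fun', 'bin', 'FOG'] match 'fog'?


Case-insensitive matching: compare each word's lowercase form to 'fog'.
  'bat' -> lower='bat' -> no
  'bed' -> lower='bed' -> no
  'Fog' -> lower='fog' -> MATCH
  'fun' -> lower='fun' -> no
  'bin' -> lower='bin' -> no
  'FOG' -> lower='fog' -> MATCH
Matches: ['Fog', 'FOG']
Count: 2

2


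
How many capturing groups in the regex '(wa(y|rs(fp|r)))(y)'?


To count capturing groups, count each '(' that starts a group.
Pattern: '(wa(y|rs(fp|r)))(y)'
Walking through the pattern:
  Position 0: '(' -> group #1
  Position 3: '(' -> group #2
  Position 8: '(' -> group #3
  Position 16: '(' -> group #4
Total capturing groups: 4

4


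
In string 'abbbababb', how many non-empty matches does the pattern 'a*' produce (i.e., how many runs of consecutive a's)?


Pattern 'a*' matches zero or more a's. We want non-empty runs of consecutive a's.
String: 'abbbababb'
Walking through the string to find runs of a's:
  Run 1: positions 0-0 -> 'a'
  Run 2: positions 4-4 -> 'a'
  Run 3: positions 6-6 -> 'a'
Non-empty runs found: ['a', 'a', 'a']
Count: 3

3


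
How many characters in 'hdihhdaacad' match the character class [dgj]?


Character class [dgj] matches any of: {d, g, j}
Scanning string 'hdihhdaacad' character by character:
  pos 0: 'h' -> no
  pos 1: 'd' -> MATCH
  pos 2: 'i' -> no
  pos 3: 'h' -> no
  pos 4: 'h' -> no
  pos 5: 'd' -> MATCH
  pos 6: 'a' -> no
  pos 7: 'a' -> no
  pos 8: 'c' -> no
  pos 9: 'a' -> no
  pos 10: 'd' -> MATCH
Total matches: 3

3


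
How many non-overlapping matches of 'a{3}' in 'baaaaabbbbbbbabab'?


Pattern 'a{3}' matches exactly 3 consecutive a's (greedy, non-overlapping).
String: 'baaaaabbbbbbbabab'
Scanning for runs of a's:
  Run at pos 1: 'aaaaa' (length 5) -> 1 match(es)
  Run at pos 13: 'a' (length 1) -> 0 match(es)
  Run at pos 15: 'a' (length 1) -> 0 match(es)
Matches found: ['aaa']
Total: 1

1


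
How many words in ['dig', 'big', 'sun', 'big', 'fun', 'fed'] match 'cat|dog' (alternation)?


Alternation 'cat|dog' matches either 'cat' or 'dog'.
Checking each word:
  'dig' -> no
  'big' -> no
  'sun' -> no
  'big' -> no
  'fun' -> no
  'fed' -> no
Matches: []
Count: 0

0


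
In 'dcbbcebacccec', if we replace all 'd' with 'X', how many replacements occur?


re.sub('d', 'X', text) replaces every occurrence of 'd' with 'X'.
Text: 'dcbbcebacccec'
Scanning for 'd':
  pos 0: 'd' -> replacement #1
Total replacements: 1

1


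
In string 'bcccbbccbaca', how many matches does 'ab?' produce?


Pattern 'ab?' matches 'a' optionally followed by 'b'.
String: 'bcccbbccbaca'
Scanning left to right for 'a' then checking next char:
  Match 1: 'a' (a not followed by b)
  Match 2: 'a' (a not followed by b)
Total matches: 2

2


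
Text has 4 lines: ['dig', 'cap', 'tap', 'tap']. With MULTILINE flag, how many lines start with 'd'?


With MULTILINE flag, ^ matches the start of each line.
Lines: ['dig', 'cap', 'tap', 'tap']
Checking which lines start with 'd':
  Line 1: 'dig' -> MATCH
  Line 2: 'cap' -> no
  Line 3: 'tap' -> no
  Line 4: 'tap' -> no
Matching lines: ['dig']
Count: 1

1


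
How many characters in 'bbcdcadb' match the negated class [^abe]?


Negated class [^abe] matches any char NOT in {a, b, e}
Scanning 'bbcdcadb':
  pos 0: 'b' -> no (excluded)
  pos 1: 'b' -> no (excluded)
  pos 2: 'c' -> MATCH
  pos 3: 'd' -> MATCH
  pos 4: 'c' -> MATCH
  pos 5: 'a' -> no (excluded)
  pos 6: 'd' -> MATCH
  pos 7: 'b' -> no (excluded)
Total matches: 4

4


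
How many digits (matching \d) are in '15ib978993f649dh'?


\d matches any digit 0-9.
Scanning '15ib978993f649dh':
  pos 0: '1' -> DIGIT
  pos 1: '5' -> DIGIT
  pos 4: '9' -> DIGIT
  pos 5: '7' -> DIGIT
  pos 6: '8' -> DIGIT
  pos 7: '9' -> DIGIT
  pos 8: '9' -> DIGIT
  pos 9: '3' -> DIGIT
  pos 11: '6' -> DIGIT
  pos 12: '4' -> DIGIT
  pos 13: '9' -> DIGIT
Digits found: ['1', '5', '9', '7', '8', '9', '9', '3', '6', '4', '9']
Total: 11

11


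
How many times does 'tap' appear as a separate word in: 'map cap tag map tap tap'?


Scanning each word for exact match 'tap':
  Word 1: 'map' -> no
  Word 2: 'cap' -> no
  Word 3: 'tag' -> no
  Word 4: 'map' -> no
  Word 5: 'tap' -> MATCH
  Word 6: 'tap' -> MATCH
Total matches: 2

2


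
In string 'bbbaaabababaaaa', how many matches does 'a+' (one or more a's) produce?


Pattern 'a+' matches one or more consecutive a's.
String: 'bbbaaabababaaaa'
Scanning for runs of a:
  Match 1: 'aaa' (length 3)
  Match 2: 'a' (length 1)
  Match 3: 'a' (length 1)
  Match 4: 'aaaa' (length 4)
Total matches: 4

4


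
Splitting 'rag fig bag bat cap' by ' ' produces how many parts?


Splitting by ' ' breaks the string at each occurrence of the separator.
Text: 'rag fig bag bat cap'
Parts after split:
  Part 1: 'rag'
  Part 2: 'fig'
  Part 3: 'bag'
  Part 4: 'bat'
  Part 5: 'cap'
Total parts: 5

5


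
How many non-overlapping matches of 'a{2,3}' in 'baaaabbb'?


Pattern 'a{2,3}' matches between 2 and 3 consecutive a's (greedy).
String: 'baaaabbb'
Finding runs of a's and applying greedy matching:
  Run at pos 1: 'aaaa' (length 4)
Matches: ['aaa']
Count: 1

1


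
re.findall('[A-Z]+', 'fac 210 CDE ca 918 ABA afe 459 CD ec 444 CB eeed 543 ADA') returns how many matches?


Pattern '[A-Z]+' finds one or more uppercase letters.
Text: 'fac 210 CDE ca 918 ABA afe 459 CD ec 444 CB eeed 543 ADA'
Scanning for matches:
  Match 1: 'CDE'
  Match 2: 'ABA'
  Match 3: 'CD'
  Match 4: 'CB'
  Match 5: 'ADA'
Total matches: 5

5


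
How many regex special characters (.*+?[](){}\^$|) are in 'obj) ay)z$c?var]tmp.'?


Regex special characters are: . * + ? [ ] ( ) { } \ ^ $ |
Scanning 'obj) ay)z$c?var]tmp.':
  pos 3: ')' -> SPECIAL
  pos 7: ')' -> SPECIAL
  pos 9: '$' -> SPECIAL
  pos 11: '?' -> SPECIAL
  pos 15: ']' -> SPECIAL
  pos 19: '.' -> SPECIAL
Special chars found: [')', ')', '$', '?', ']', '.']
Total: 6

6


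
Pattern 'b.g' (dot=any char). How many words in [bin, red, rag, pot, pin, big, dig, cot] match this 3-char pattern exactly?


Pattern 'b.g' means: starts with 'b', any single char, ends with 'g'.
Checking each word (must be exactly 3 chars):
  'bin' (len=3): no
  'red' (len=3): no
  'rag' (len=3): no
  'pot' (len=3): no
  'pin' (len=3): no
  'big' (len=3): MATCH
  'dig' (len=3): no
  'cot' (len=3): no
Matching words: ['big']
Total: 1

1


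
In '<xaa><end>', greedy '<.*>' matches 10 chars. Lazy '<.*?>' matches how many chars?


Greedy '<.*>' tries to match as MUCH as possible.
Lazy '<.*?>' tries to match as LITTLE as possible.

String: '<xaa><end>'
Greedy '<.*>' starts at first '<' and extends to the LAST '>': '<xaa><end>' (10 chars)
Lazy '<.*?>' starts at first '<' and stops at the FIRST '>': '<xaa>' (5 chars)

5


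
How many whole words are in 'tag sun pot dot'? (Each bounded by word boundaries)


Word boundaries (\b) mark the start/end of each word.
Text: 'tag sun pot dot'
Splitting by whitespace:
  Word 1: 'tag'
  Word 2: 'sun'
  Word 3: 'pot'
  Word 4: 'dot'
Total whole words: 4

4


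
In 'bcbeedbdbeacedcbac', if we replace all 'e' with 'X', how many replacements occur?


re.sub('e', 'X', text) replaces every occurrence of 'e' with 'X'.
Text: 'bcbeedbdbeacedcbac'
Scanning for 'e':
  pos 3: 'e' -> replacement #1
  pos 4: 'e' -> replacement #2
  pos 9: 'e' -> replacement #3
  pos 12: 'e' -> replacement #4
Total replacements: 4

4


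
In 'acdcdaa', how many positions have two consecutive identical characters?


Looking for consecutive identical characters in 'acdcdaa':
  pos 0-1: 'a' vs 'c' -> different
  pos 1-2: 'c' vs 'd' -> different
  pos 2-3: 'd' vs 'c' -> different
  pos 3-4: 'c' vs 'd' -> different
  pos 4-5: 'd' vs 'a' -> different
  pos 5-6: 'a' vs 'a' -> MATCH ('aa')
Consecutive identical pairs: ['aa']
Count: 1

1


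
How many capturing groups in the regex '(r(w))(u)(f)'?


To count capturing groups, count each '(' that starts a group.
Pattern: '(r(w))(u)(f)'
Walking through the pattern:
  Position 0: '(' -> group #1
  Position 2: '(' -> group #2
  Position 6: '(' -> group #3
  Position 9: '(' -> group #4
Total capturing groups: 4

4


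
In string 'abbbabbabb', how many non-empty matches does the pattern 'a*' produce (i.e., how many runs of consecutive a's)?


Pattern 'a*' matches zero or more a's. We want non-empty runs of consecutive a's.
String: 'abbbabbabb'
Walking through the string to find runs of a's:
  Run 1: positions 0-0 -> 'a'
  Run 2: positions 4-4 -> 'a'
  Run 3: positions 7-7 -> 'a'
Non-empty runs found: ['a', 'a', 'a']
Count: 3

3


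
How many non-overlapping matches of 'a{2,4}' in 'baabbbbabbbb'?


Pattern 'a{2,4}' matches between 2 and 4 consecutive a's (greedy).
String: 'baabbbbabbbb'
Finding runs of a's and applying greedy matching:
  Run at pos 1: 'aa' (length 2)
  Run at pos 7: 'a' (length 1)
Matches: ['aa']
Count: 1

1


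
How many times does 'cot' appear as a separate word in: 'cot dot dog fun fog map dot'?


Scanning each word for exact match 'cot':
  Word 1: 'cot' -> MATCH
  Word 2: 'dot' -> no
  Word 3: 'dog' -> no
  Word 4: 'fun' -> no
  Word 5: 'fog' -> no
  Word 6: 'map' -> no
  Word 7: 'dot' -> no
Total matches: 1

1


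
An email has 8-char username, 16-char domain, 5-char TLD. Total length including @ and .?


An email address has format: username@domain.tld
Username length: 8
'@' character: 1
Domain length: 16
'.' character: 1
TLD length: 5
Total = 8 + 1 + 16 + 1 + 5 = 31

31


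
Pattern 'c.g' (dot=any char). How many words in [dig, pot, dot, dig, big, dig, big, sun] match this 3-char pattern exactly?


Pattern 'c.g' means: starts with 'c', any single char, ends with 'g'.
Checking each word (must be exactly 3 chars):
  'dig' (len=3): no
  'pot' (len=3): no
  'dot' (len=3): no
  'dig' (len=3): no
  'big' (len=3): no
  'dig' (len=3): no
  'big' (len=3): no
  'sun' (len=3): no
Matching words: []
Total: 0

0


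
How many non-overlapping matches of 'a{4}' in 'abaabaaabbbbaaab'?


Pattern 'a{4}' matches exactly 4 consecutive a's (greedy, non-overlapping).
String: 'abaabaaabbbbaaab'
Scanning for runs of a's:
  Run at pos 0: 'a' (length 1) -> 0 match(es)
  Run at pos 2: 'aa' (length 2) -> 0 match(es)
  Run at pos 5: 'aaa' (length 3) -> 0 match(es)
  Run at pos 12: 'aaa' (length 3) -> 0 match(es)
Matches found: []
Total: 0

0


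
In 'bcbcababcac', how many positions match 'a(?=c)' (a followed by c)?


Lookahead 'a(?=c)' matches 'a' only when followed by 'c'.
String: 'bcbcababcac'
Checking each position where char is 'a':
  pos 4: 'a' -> no (next='b')
  pos 6: 'a' -> no (next='b')
  pos 9: 'a' -> MATCH (next='c')
Matching positions: [9]
Count: 1

1


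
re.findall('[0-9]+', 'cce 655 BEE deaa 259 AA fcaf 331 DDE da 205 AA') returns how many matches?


Pattern '[0-9]+' finds one or more digits.
Text: 'cce 655 BEE deaa 259 AA fcaf 331 DDE da 205 AA'
Scanning for matches:
  Match 1: '655'
  Match 2: '259'
  Match 3: '331'
  Match 4: '205'
Total matches: 4

4


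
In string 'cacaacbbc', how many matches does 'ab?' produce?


Pattern 'ab?' matches 'a' optionally followed by 'b'.
String: 'cacaacbbc'
Scanning left to right for 'a' then checking next char:
  Match 1: 'a' (a not followed by b)
  Match 2: 'a' (a not followed by b)
  Match 3: 'a' (a not followed by b)
Total matches: 3

3


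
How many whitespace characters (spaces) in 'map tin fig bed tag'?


\s matches whitespace characters (spaces, tabs, etc.).
Text: 'map tin fig bed tag'
This text has 5 words separated by spaces.
Number of spaces = number of words - 1 = 5 - 1 = 4

4


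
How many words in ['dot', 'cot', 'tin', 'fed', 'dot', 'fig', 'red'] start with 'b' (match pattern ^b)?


Pattern ^b anchors to start of word. Check which words begin with 'b':
  'dot' -> no
  'cot' -> no
  'tin' -> no
  'fed' -> no
  'dot' -> no
  'fig' -> no
  'red' -> no
Matching words: []
Count: 0

0


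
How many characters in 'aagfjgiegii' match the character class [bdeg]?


Character class [bdeg] matches any of: {b, d, e, g}
Scanning string 'aagfjgiegii' character by character:
  pos 0: 'a' -> no
  pos 1: 'a' -> no
  pos 2: 'g' -> MATCH
  pos 3: 'f' -> no
  pos 4: 'j' -> no
  pos 5: 'g' -> MATCH
  pos 6: 'i' -> no
  pos 7: 'e' -> MATCH
  pos 8: 'g' -> MATCH
  pos 9: 'i' -> no
  pos 10: 'i' -> no
Total matches: 4

4


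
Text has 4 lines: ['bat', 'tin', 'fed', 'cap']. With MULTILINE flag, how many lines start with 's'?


With MULTILINE flag, ^ matches the start of each line.
Lines: ['bat', 'tin', 'fed', 'cap']
Checking which lines start with 's':
  Line 1: 'bat' -> no
  Line 2: 'tin' -> no
  Line 3: 'fed' -> no
  Line 4: 'cap' -> no
Matching lines: []
Count: 0

0


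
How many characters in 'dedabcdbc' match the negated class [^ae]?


Negated class [^ae] matches any char NOT in {a, e}
Scanning 'dedabcdbc':
  pos 0: 'd' -> MATCH
  pos 1: 'e' -> no (excluded)
  pos 2: 'd' -> MATCH
  pos 3: 'a' -> no (excluded)
  pos 4: 'b' -> MATCH
  pos 5: 'c' -> MATCH
  pos 6: 'd' -> MATCH
  pos 7: 'b' -> MATCH
  pos 8: 'c' -> MATCH
Total matches: 7

7


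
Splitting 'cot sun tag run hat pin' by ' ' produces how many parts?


Splitting by ' ' breaks the string at each occurrence of the separator.
Text: 'cot sun tag run hat pin'
Parts after split:
  Part 1: 'cot'
  Part 2: 'sun'
  Part 3: 'tag'
  Part 4: 'run'
  Part 5: 'hat'
  Part 6: 'pin'
Total parts: 6

6


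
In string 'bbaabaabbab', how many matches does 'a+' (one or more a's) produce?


Pattern 'a+' matches one or more consecutive a's.
String: 'bbaabaabbab'
Scanning for runs of a:
  Match 1: 'aa' (length 2)
  Match 2: 'aa' (length 2)
  Match 3: 'a' (length 1)
Total matches: 3

3


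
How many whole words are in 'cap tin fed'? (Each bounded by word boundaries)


Word boundaries (\b) mark the start/end of each word.
Text: 'cap tin fed'
Splitting by whitespace:
  Word 1: 'cap'
  Word 2: 'tin'
  Word 3: 'fed'
Total whole words: 3

3


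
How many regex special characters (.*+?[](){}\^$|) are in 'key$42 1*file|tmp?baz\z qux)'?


Regex special characters are: . * + ? [ ] ( ) { } \ ^ $ |
Scanning 'key$42 1*file|tmp?baz\z qux)':
  pos 3: '$' -> SPECIAL
  pos 8: '*' -> SPECIAL
  pos 13: '|' -> SPECIAL
  pos 17: '?' -> SPECIAL
  pos 21: '\' -> SPECIAL
  pos 27: ')' -> SPECIAL
Special chars found: ['$', '*', '|', '?', '\\', ')']
Total: 6

6


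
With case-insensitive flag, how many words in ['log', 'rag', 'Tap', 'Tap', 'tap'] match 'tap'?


Case-insensitive matching: compare each word's lowercase form to 'tap'.
  'log' -> lower='log' -> no
  'rag' -> lower='rag' -> no
  'Tap' -> lower='tap' -> MATCH
  'Tap' -> lower='tap' -> MATCH
  'tap' -> lower='tap' -> MATCH
Matches: ['Tap', 'Tap', 'tap']
Count: 3

3


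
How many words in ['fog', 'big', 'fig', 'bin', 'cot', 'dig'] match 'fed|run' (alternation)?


Alternation 'fed|run' matches either 'fed' or 'run'.
Checking each word:
  'fog' -> no
  'big' -> no
  'fig' -> no
  'bin' -> no
  'cot' -> no
  'dig' -> no
Matches: []
Count: 0

0


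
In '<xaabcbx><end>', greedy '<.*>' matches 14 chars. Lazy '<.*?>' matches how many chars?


Greedy '<.*>' tries to match as MUCH as possible.
Lazy '<.*?>' tries to match as LITTLE as possible.

String: '<xaabcbx><end>'
Greedy '<.*>' starts at first '<' and extends to the LAST '>': '<xaabcbx><end>' (14 chars)
Lazy '<.*?>' starts at first '<' and stops at the FIRST '>': '<xaabcbx>' (9 chars)

9


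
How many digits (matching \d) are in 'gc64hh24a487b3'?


\d matches any digit 0-9.
Scanning 'gc64hh24a487b3':
  pos 2: '6' -> DIGIT
  pos 3: '4' -> DIGIT
  pos 6: '2' -> DIGIT
  pos 7: '4' -> DIGIT
  pos 9: '4' -> DIGIT
  pos 10: '8' -> DIGIT
  pos 11: '7' -> DIGIT
  pos 13: '3' -> DIGIT
Digits found: ['6', '4', '2', '4', '4', '8', '7', '3']
Total: 8

8


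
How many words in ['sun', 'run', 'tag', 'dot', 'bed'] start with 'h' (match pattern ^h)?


Pattern ^h anchors to start of word. Check which words begin with 'h':
  'sun' -> no
  'run' -> no
  'tag' -> no
  'dot' -> no
  'bed' -> no
Matching words: []
Count: 0

0


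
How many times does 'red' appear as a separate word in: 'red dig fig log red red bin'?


Scanning each word for exact match 'red':
  Word 1: 'red' -> MATCH
  Word 2: 'dig' -> no
  Word 3: 'fig' -> no
  Word 4: 'log' -> no
  Word 5: 'red' -> MATCH
  Word 6: 'red' -> MATCH
  Word 7: 'bin' -> no
Total matches: 3

3


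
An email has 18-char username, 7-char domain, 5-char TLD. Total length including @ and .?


An email address has format: username@domain.tld
Username length: 18
'@' character: 1
Domain length: 7
'.' character: 1
TLD length: 5
Total = 18 + 1 + 7 + 1 + 5 = 32

32


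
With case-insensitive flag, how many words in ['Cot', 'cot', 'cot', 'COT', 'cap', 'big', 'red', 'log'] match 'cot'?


Case-insensitive matching: compare each word's lowercase form to 'cot'.
  'Cot' -> lower='cot' -> MATCH
  'cot' -> lower='cot' -> MATCH
  'cot' -> lower='cot' -> MATCH
  'COT' -> lower='cot' -> MATCH
  'cap' -> lower='cap' -> no
  'big' -> lower='big' -> no
  'red' -> lower='red' -> no
  'log' -> lower='log' -> no
Matches: ['Cot', 'cot', 'cot', 'COT']
Count: 4

4


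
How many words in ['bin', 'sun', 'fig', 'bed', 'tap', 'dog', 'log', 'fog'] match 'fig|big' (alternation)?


Alternation 'fig|big' matches either 'fig' or 'big'.
Checking each word:
  'bin' -> no
  'sun' -> no
  'fig' -> MATCH
  'bed' -> no
  'tap' -> no
  'dog' -> no
  'log' -> no
  'fog' -> no
Matches: ['fig']
Count: 1

1


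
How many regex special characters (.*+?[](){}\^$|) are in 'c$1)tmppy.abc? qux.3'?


Regex special characters are: . * + ? [ ] ( ) { } \ ^ $ |
Scanning 'c$1)tmppy.abc? qux.3':
  pos 1: '$' -> SPECIAL
  pos 3: ')' -> SPECIAL
  pos 9: '.' -> SPECIAL
  pos 13: '?' -> SPECIAL
  pos 18: '.' -> SPECIAL
Special chars found: ['$', ')', '.', '?', '.']
Total: 5

5


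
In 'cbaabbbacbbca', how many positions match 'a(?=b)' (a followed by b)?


Lookahead 'a(?=b)' matches 'a' only when followed by 'b'.
String: 'cbaabbbacbbca'
Checking each position where char is 'a':
  pos 2: 'a' -> no (next='a')
  pos 3: 'a' -> MATCH (next='b')
  pos 7: 'a' -> no (next='c')
Matching positions: [3]
Count: 1

1


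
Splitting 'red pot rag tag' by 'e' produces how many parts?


Splitting by 'e' breaks the string at each occurrence of the separator.
Text: 'red pot rag tag'
Parts after split:
  Part 1: 'r'
  Part 2: 'd pot rag tag'
Total parts: 2

2


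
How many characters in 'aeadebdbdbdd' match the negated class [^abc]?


Negated class [^abc] matches any char NOT in {a, b, c}
Scanning 'aeadebdbdbdd':
  pos 0: 'a' -> no (excluded)
  pos 1: 'e' -> MATCH
  pos 2: 'a' -> no (excluded)
  pos 3: 'd' -> MATCH
  pos 4: 'e' -> MATCH
  pos 5: 'b' -> no (excluded)
  pos 6: 'd' -> MATCH
  pos 7: 'b' -> no (excluded)
  pos 8: 'd' -> MATCH
  pos 9: 'b' -> no (excluded)
  pos 10: 'd' -> MATCH
  pos 11: 'd' -> MATCH
Total matches: 7

7


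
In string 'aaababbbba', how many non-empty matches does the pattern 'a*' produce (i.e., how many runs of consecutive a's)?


Pattern 'a*' matches zero or more a's. We want non-empty runs of consecutive a's.
String: 'aaababbbba'
Walking through the string to find runs of a's:
  Run 1: positions 0-2 -> 'aaa'
  Run 2: positions 4-4 -> 'a'
  Run 3: positions 9-9 -> 'a'
Non-empty runs found: ['aaa', 'a', 'a']
Count: 3

3


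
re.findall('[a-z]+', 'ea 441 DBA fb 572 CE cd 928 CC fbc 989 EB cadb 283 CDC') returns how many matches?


Pattern '[a-z]+' finds one or more lowercase letters.
Text: 'ea 441 DBA fb 572 CE cd 928 CC fbc 989 EB cadb 283 CDC'
Scanning for matches:
  Match 1: 'ea'
  Match 2: 'fb'
  Match 3: 'cd'
  Match 4: 'fbc'
  Match 5: 'cadb'
Total matches: 5

5


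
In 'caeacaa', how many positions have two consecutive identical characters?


Looking for consecutive identical characters in 'caeacaa':
  pos 0-1: 'c' vs 'a' -> different
  pos 1-2: 'a' vs 'e' -> different
  pos 2-3: 'e' vs 'a' -> different
  pos 3-4: 'a' vs 'c' -> different
  pos 4-5: 'c' vs 'a' -> different
  pos 5-6: 'a' vs 'a' -> MATCH ('aa')
Consecutive identical pairs: ['aa']
Count: 1

1


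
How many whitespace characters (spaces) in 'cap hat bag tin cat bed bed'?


\s matches whitespace characters (spaces, tabs, etc.).
Text: 'cap hat bag tin cat bed bed'
This text has 7 words separated by spaces.
Number of spaces = number of words - 1 = 7 - 1 = 6

6


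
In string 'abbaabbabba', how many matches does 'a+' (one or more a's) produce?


Pattern 'a+' matches one or more consecutive a's.
String: 'abbaabbabba'
Scanning for runs of a:
  Match 1: 'a' (length 1)
  Match 2: 'aa' (length 2)
  Match 3: 'a' (length 1)
  Match 4: 'a' (length 1)
Total matches: 4

4


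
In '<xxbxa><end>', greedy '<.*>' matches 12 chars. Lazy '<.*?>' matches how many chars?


Greedy '<.*>' tries to match as MUCH as possible.
Lazy '<.*?>' tries to match as LITTLE as possible.

String: '<xxbxa><end>'
Greedy '<.*>' starts at first '<' and extends to the LAST '>': '<xxbxa><end>' (12 chars)
Lazy '<.*?>' starts at first '<' and stops at the FIRST '>': '<xxbxa>' (7 chars)

7


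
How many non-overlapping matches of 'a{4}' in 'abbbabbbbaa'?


Pattern 'a{4}' matches exactly 4 consecutive a's (greedy, non-overlapping).
String: 'abbbabbbbaa'
Scanning for runs of a's:
  Run at pos 0: 'a' (length 1) -> 0 match(es)
  Run at pos 4: 'a' (length 1) -> 0 match(es)
  Run at pos 9: 'aa' (length 2) -> 0 match(es)
Matches found: []
Total: 0

0


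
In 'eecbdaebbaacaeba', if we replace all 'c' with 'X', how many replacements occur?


re.sub('c', 'X', text) replaces every occurrence of 'c' with 'X'.
Text: 'eecbdaebbaacaeba'
Scanning for 'c':
  pos 2: 'c' -> replacement #1
  pos 11: 'c' -> replacement #2
Total replacements: 2

2


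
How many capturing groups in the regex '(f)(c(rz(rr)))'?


To count capturing groups, count each '(' that starts a group.
Pattern: '(f)(c(rz(rr)))'
Walking through the pattern:
  Position 0: '(' -> group #1
  Position 3: '(' -> group #2
  Position 5: '(' -> group #3
  Position 8: '(' -> group #4
Total capturing groups: 4

4


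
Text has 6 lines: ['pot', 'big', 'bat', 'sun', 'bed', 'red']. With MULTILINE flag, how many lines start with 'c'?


With MULTILINE flag, ^ matches the start of each line.
Lines: ['pot', 'big', 'bat', 'sun', 'bed', 'red']
Checking which lines start with 'c':
  Line 1: 'pot' -> no
  Line 2: 'big' -> no
  Line 3: 'bat' -> no
  Line 4: 'sun' -> no
  Line 5: 'bed' -> no
  Line 6: 'red' -> no
Matching lines: []
Count: 0

0


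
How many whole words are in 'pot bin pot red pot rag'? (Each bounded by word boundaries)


Word boundaries (\b) mark the start/end of each word.
Text: 'pot bin pot red pot rag'
Splitting by whitespace:
  Word 1: 'pot'
  Word 2: 'bin'
  Word 3: 'pot'
  Word 4: 'red'
  Word 5: 'pot'
  Word 6: 'rag'
Total whole words: 6

6


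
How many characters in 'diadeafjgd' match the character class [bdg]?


Character class [bdg] matches any of: {b, d, g}
Scanning string 'diadeafjgd' character by character:
  pos 0: 'd' -> MATCH
  pos 1: 'i' -> no
  pos 2: 'a' -> no
  pos 3: 'd' -> MATCH
  pos 4: 'e' -> no
  pos 5: 'a' -> no
  pos 6: 'f' -> no
  pos 7: 'j' -> no
  pos 8: 'g' -> MATCH
  pos 9: 'd' -> MATCH
Total matches: 4

4


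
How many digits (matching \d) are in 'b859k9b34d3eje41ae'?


\d matches any digit 0-9.
Scanning 'b859k9b34d3eje41ae':
  pos 1: '8' -> DIGIT
  pos 2: '5' -> DIGIT
  pos 3: '9' -> DIGIT
  pos 5: '9' -> DIGIT
  pos 7: '3' -> DIGIT
  pos 8: '4' -> DIGIT
  pos 10: '3' -> DIGIT
  pos 14: '4' -> DIGIT
  pos 15: '1' -> DIGIT
Digits found: ['8', '5', '9', '9', '3', '4', '3', '4', '1']
Total: 9

9


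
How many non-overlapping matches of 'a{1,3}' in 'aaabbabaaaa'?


Pattern 'a{1,3}' matches between 1 and 3 consecutive a's (greedy).
String: 'aaabbabaaaa'
Finding runs of a's and applying greedy matching:
  Run at pos 0: 'aaa' (length 3)
  Run at pos 5: 'a' (length 1)
  Run at pos 7: 'aaaa' (length 4)
Matches: ['aaa', 'a', 'aaa', 'a']
Count: 4

4


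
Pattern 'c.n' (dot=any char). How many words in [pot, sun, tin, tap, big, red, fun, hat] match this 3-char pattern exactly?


Pattern 'c.n' means: starts with 'c', any single char, ends with 'n'.
Checking each word (must be exactly 3 chars):
  'pot' (len=3): no
  'sun' (len=3): no
  'tin' (len=3): no
  'tap' (len=3): no
  'big' (len=3): no
  'red' (len=3): no
  'fun' (len=3): no
  'hat' (len=3): no
Matching words: []
Total: 0

0


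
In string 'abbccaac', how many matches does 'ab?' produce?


Pattern 'ab?' matches 'a' optionally followed by 'b'.
String: 'abbccaac'
Scanning left to right for 'a' then checking next char:
  Match 1: 'ab' (a followed by b)
  Match 2: 'a' (a not followed by b)
  Match 3: 'a' (a not followed by b)
Total matches: 3

3


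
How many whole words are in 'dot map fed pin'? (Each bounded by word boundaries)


Word boundaries (\b) mark the start/end of each word.
Text: 'dot map fed pin'
Splitting by whitespace:
  Word 1: 'dot'
  Word 2: 'map'
  Word 3: 'fed'
  Word 4: 'pin'
Total whole words: 4

4


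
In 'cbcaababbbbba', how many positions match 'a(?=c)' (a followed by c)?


Lookahead 'a(?=c)' matches 'a' only when followed by 'c'.
String: 'cbcaababbbbba'
Checking each position where char is 'a':
  pos 3: 'a' -> no (next='a')
  pos 4: 'a' -> no (next='b')
  pos 6: 'a' -> no (next='b')
Matching positions: []
Count: 0

0


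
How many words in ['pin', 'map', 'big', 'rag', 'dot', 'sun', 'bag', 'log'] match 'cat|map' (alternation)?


Alternation 'cat|map' matches either 'cat' or 'map'.
Checking each word:
  'pin' -> no
  'map' -> MATCH
  'big' -> no
  'rag' -> no
  'dot' -> no
  'sun' -> no
  'bag' -> no
  'log' -> no
Matches: ['map']
Count: 1

1


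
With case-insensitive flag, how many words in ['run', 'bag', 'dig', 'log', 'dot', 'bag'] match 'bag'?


Case-insensitive matching: compare each word's lowercase form to 'bag'.
  'run' -> lower='run' -> no
  'bag' -> lower='bag' -> MATCH
  'dig' -> lower='dig' -> no
  'log' -> lower='log' -> no
  'dot' -> lower='dot' -> no
  'bag' -> lower='bag' -> MATCH
Matches: ['bag', 'bag']
Count: 2

2
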